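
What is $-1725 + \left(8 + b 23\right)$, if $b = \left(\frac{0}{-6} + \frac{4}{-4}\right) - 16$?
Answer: $-2108$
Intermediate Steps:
$b = -17$ ($b = \left(0 \left(- \frac{1}{6}\right) + 4 \left(- \frac{1}{4}\right)\right) - 16 = \left(0 - 1\right) - 16 = -1 - 16 = -17$)
$-1725 + \left(8 + b 23\right) = -1725 + \left(8 - 391\right) = -1725 - 383 = -2108$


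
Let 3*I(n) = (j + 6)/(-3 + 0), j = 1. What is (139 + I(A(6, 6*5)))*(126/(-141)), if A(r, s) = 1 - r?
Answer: -17416/141 ≈ -123.52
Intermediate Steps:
I(n) = -7/9 (I(n) = ((1 + 6)/(-3 + 0))/3 = (7/(-3))/3 = (7*(-⅓))/3 = (⅓)*(-7/3) = -7/9)
(139 + I(A(6, 6*5)))*(126/(-141)) = (139 - 7/9)*(126/(-141)) = 1244*(126*(-1/141))/9 = (1244/9)*(-42/47) = -17416/141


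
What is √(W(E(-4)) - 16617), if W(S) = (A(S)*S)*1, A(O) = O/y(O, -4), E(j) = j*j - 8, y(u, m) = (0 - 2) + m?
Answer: I*√149649/3 ≈ 128.95*I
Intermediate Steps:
y(u, m) = -2 + m
E(j) = -8 + j² (E(j) = j² - 8 = -8 + j²)
A(O) = -O/6 (A(O) = O/(-2 - 4) = O/(-6) = O*(-⅙) = -O/6)
W(S) = -S²/6 (W(S) = ((-S/6)*S)*1 = -S²/6*1 = -S²/6)
√(W(E(-4)) - 16617) = √(-(-8 + (-4)²)²/6 - 16617) = √(-(-8 + 16)²/6 - 16617) = √(-⅙*8² - 16617) = √(-⅙*64 - 16617) = √(-32/3 - 16617) = √(-49883/3) = I*√149649/3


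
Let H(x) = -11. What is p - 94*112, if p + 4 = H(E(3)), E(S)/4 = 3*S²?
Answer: -10543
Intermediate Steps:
E(S) = 12*S² (E(S) = 4*(3*S²) = 12*S²)
p = -15 (p = -4 - 11 = -15)
p - 94*112 = -15 - 94*112 = -15 - 10528 = -10543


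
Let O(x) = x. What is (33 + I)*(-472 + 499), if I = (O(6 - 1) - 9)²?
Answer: 1323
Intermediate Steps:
I = 16 (I = ((6 - 1) - 9)² = (5 - 9)² = (-4)² = 16)
(33 + I)*(-472 + 499) = (33 + 16)*(-472 + 499) = 49*27 = 1323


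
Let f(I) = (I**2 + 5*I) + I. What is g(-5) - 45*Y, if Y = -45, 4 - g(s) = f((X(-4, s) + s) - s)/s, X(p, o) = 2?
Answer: 10161/5 ≈ 2032.2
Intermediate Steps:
f(I) = I**2 + 6*I
g(s) = 4 - 16/s (g(s) = 4 - ((2 + s) - s)*(6 + ((2 + s) - s))/s = 4 - 2*(6 + 2)/s = 4 - 2*8/s = 4 - 16/s)
g(-5) - 45*Y = (4 - 16/(-5)) - 45*(-45) = (4 - 16*(-1/5)) + 2025 = (4 + 16/5) + 2025 = 36/5 + 2025 = 10161/5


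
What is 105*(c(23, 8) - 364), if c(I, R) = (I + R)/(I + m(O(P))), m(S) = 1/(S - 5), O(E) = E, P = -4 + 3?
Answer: -5216610/137 ≈ -38077.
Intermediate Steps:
P = -1
m(S) = 1/(-5 + S)
c(I, R) = (I + R)/(-1/6 + I) (c(I, R) = (I + R)/(I + 1/(-5 - 1)) = (I + R)/(I + 1/(-6)) = (I + R)/(I - 1/6) = (I + R)/(-1/6 + I))
105*(c(23, 8) - 364) = 105*(6*(23 + 8)/(-1 + 6*23) - 364) = 105*(6*31/(-1 + 138) - 364) = 105*(6*31/137 - 364) = 105*(6*(1/137)*31 - 364) = 105*(186/137 - 364) = 105*(-49682/137) = -5216610/137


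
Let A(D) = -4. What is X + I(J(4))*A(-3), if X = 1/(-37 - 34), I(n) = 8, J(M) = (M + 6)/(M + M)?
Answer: -2273/71 ≈ -32.014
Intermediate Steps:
J(M) = (6 + M)/(2*M) (J(M) = (6 + M)/((2*M)) = (6 + M)*(1/(2*M)) = (6 + M)/(2*M))
X = -1/71 (X = 1/(-71) = -1/71 ≈ -0.014085)
X + I(J(4))*A(-3) = -1/71 + 8*(-4) = -1/71 - 32 = -2273/71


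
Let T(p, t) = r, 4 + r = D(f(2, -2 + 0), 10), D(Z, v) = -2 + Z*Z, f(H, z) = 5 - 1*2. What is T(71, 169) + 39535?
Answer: 39538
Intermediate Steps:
f(H, z) = 3 (f(H, z) = 5 - 2 = 3)
D(Z, v) = -2 + Z**2
r = 3 (r = -4 + (-2 + 3**2) = -4 + (-2 + 9) = -4 + 7 = 3)
T(p, t) = 3
T(71, 169) + 39535 = 3 + 39535 = 39538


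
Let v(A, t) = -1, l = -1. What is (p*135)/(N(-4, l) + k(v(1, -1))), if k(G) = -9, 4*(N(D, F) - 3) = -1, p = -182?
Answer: 19656/5 ≈ 3931.2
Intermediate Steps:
N(D, F) = 11/4 (N(D, F) = 3 + (¼)*(-1) = 3 - ¼ = 11/4)
(p*135)/(N(-4, l) + k(v(1, -1))) = (-182*135)/(11/4 - 9) = -24570/(-25/4) = -24570*(-4/25) = 19656/5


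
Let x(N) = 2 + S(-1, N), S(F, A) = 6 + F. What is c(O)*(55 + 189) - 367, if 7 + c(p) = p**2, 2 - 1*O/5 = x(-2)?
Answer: 150425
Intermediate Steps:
x(N) = 7 (x(N) = 2 + (6 - 1) = 2 + 5 = 7)
O = -25 (O = 10 - 5*7 = 10 - 35 = -25)
c(p) = -7 + p**2
c(O)*(55 + 189) - 367 = (-7 + (-25)**2)*(55 + 189) - 367 = (-7 + 625)*244 - 367 = 618*244 - 367 = 150792 - 367 = 150425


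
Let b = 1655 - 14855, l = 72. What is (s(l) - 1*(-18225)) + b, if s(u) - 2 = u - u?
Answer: 5027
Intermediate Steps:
s(u) = 2 (s(u) = 2 + (u - u) = 2 + 0 = 2)
b = -13200
(s(l) - 1*(-18225)) + b = (2 - 1*(-18225)) - 13200 = (2 + 18225) - 13200 = 18227 - 13200 = 5027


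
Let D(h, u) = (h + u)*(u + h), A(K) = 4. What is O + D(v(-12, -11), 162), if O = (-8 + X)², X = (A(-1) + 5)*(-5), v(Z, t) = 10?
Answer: 32393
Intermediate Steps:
D(h, u) = (h + u)² (D(h, u) = (h + u)*(h + u) = (h + u)²)
X = -45 (X = (4 + 5)*(-5) = 9*(-5) = -45)
O = 2809 (O = (-8 - 45)² = (-53)² = 2809)
O + D(v(-12, -11), 162) = 2809 + (10 + 162)² = 2809 + 172² = 2809 + 29584 = 32393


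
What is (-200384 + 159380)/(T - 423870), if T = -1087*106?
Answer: 10251/134773 ≈ 0.076061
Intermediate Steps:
T = -115222
(-200384 + 159380)/(T - 423870) = (-200384 + 159380)/(-115222 - 423870) = -41004/(-539092) = -41004*(-1/539092) = 10251/134773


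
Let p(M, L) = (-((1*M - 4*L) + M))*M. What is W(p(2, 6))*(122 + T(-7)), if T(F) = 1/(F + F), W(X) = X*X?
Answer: 1365600/7 ≈ 1.9509e+5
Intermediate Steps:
p(M, L) = M*(-2*M + 4*L) (p(M, L) = (-((M - 4*L) + M))*M = (-(-4*L + 2*M))*M = (-2*M + 4*L)*M = M*(-2*M + 4*L))
W(X) = X²
T(F) = 1/(2*F)
W(p(2, 6))*(122 + T(-7)) = (2*2*(-1*2 + 2*6))²*(122 + (½)/(-7)) = (2*2*(-2 + 12))²*(122 + (½)*(-⅐)) = (2*2*10)²*(122 - 1/14) = 40²*(1707/14) = 1600*(1707/14) = 1365600/7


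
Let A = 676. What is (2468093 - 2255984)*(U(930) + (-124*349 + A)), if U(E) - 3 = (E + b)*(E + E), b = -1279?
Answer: -146723643333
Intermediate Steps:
U(E) = 3 + 2*E*(-1279 + E) (U(E) = 3 + (E - 1279)*(E + E) = 3 + (-1279 + E)*(2*E) = 3 + 2*E*(-1279 + E))
(2468093 - 2255984)*(U(930) + (-124*349 + A)) = (2468093 - 2255984)*((3 - 2558*930 + 2*930²) + (-124*349 + 676)) = 212109*((3 - 2378940 + 2*864900) + (-43276 + 676)) = 212109*((3 - 2378940 + 1729800) - 42600) = 212109*(-649137 - 42600) = 212109*(-691737) = -146723643333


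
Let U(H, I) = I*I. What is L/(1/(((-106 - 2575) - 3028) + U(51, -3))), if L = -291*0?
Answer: 0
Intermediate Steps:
L = 0
U(H, I) = I²
L/(1/(((-106 - 2575) - 3028) + U(51, -3))) = 0/(1/(((-106 - 2575) - 3028) + (-3)²)) = 0/(1/((-2681 - 3028) + 9)) = 0/(1/(-5709 + 9)) = 0/(1/(-5700)) = 0/(-1/5700) = 0*(-5700) = 0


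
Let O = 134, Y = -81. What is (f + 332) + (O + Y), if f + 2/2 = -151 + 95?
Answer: 328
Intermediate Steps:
f = -57 (f = -1 + (-151 + 95) = -1 - 56 = -57)
(f + 332) + (O + Y) = (-57 + 332) + (134 - 81) = 275 + 53 = 328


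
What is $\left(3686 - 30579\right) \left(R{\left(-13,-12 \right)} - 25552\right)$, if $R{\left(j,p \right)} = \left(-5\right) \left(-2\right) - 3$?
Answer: $686981685$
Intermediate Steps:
$R{\left(j,p \right)} = 7$ ($R{\left(j,p \right)} = 10 - 3 = 7$)
$\left(3686 - 30579\right) \left(R{\left(-13,-12 \right)} - 25552\right) = \left(3686 - 30579\right) \left(7 - 25552\right) = \left(-26893\right) \left(-25545\right) = 686981685$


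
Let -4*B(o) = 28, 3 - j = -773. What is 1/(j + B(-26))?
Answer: 1/769 ≈ 0.0013004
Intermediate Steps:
j = 776 (j = 3 - 1*(-773) = 3 + 773 = 776)
B(o) = -7 (B(o) = -¼*28 = -7)
1/(j + B(-26)) = 1/(776 - 7) = 1/769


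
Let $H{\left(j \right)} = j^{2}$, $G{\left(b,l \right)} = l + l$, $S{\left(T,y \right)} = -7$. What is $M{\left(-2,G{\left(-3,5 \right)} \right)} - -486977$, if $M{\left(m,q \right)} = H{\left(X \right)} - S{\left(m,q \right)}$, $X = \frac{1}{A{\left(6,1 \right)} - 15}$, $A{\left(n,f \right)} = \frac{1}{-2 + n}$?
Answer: $\frac{1695191320}{3481} \approx 4.8698 \cdot 10^{5}$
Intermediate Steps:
$G{\left(b,l \right)} = 2 l$
$X = - \frac{4}{59}$ ($X = \frac{1}{\frac{1}{-2 + 6} - 15} = \frac{1}{\frac{1}{4} - 15} = \frac{1}{- \frac{59}{4}} = - \frac{4}{59} \approx -0.067797$)
$M{\left(m,q \right)} = \frac{24383}{3481}$ ($M{\left(m,q \right)} = \left(- \frac{4}{59}\right)^{2} - -7 = \frac{16}{3481} + 7 = \frac{24383}{3481}$)
$M{\left(-2,G{\left(-3,5 \right)} \right)} - -486977 = \frac{24383}{3481} - -486977 = \frac{24383}{3481} + 486977 = \frac{1695191320}{3481}$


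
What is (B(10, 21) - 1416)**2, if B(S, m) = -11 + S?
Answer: 2007889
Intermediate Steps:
(B(10, 21) - 1416)**2 = ((-11 + 10) - 1416)**2 = (-1 - 1416)**2 = (-1417)**2 = 2007889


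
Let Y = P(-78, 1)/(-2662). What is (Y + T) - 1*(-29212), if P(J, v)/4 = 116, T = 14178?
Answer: 57751858/1331 ≈ 43390.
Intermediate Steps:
P(J, v) = 464 (P(J, v) = 4*116 = 464)
Y = -232/1331 (Y = 464/(-2662) = 464*(-1/2662) = -232/1331 ≈ -0.17430)
(Y + T) - 1*(-29212) = (-232/1331 + 14178) - 1*(-29212) = 18870686/1331 + 29212 = 57751858/1331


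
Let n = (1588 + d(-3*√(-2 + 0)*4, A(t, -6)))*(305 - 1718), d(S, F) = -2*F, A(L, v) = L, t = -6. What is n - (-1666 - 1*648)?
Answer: -2258486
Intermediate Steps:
n = -2260800 (n = (1588 - 2*(-6))*(305 - 1718) = (1588 + 12)*(-1413) = 1600*(-1413) = -2260800)
n - (-1666 - 1*648) = -2260800 - (-1666 - 1*648) = -2260800 - (-1666 - 648) = -2260800 - 1*(-2314) = -2260800 + 2314 = -2258486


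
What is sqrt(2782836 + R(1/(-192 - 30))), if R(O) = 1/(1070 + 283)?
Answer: sqrt(5094284628477)/1353 ≈ 1668.2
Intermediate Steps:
R(O) = 1/1353
sqrt(2782836 + R(1/(-192 - 30))) = sqrt(2782836 + 1/1353) = sqrt(3765177109/1353) = sqrt(5094284628477)/1353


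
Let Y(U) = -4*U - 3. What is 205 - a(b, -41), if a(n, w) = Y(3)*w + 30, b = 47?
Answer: -440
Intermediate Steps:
Y(U) = -3 - 4*U
a(n, w) = 30 - 15*w (a(n, w) = (-3 - 4*3)*w + 30 = (-3 - 12)*w + 30 = -15*w + 30 = 30 - 15*w)
205 - a(b, -41) = 205 - (30 - 15*(-41)) = 205 - (30 + 615) = 205 - 1*645 = 205 - 645 = -440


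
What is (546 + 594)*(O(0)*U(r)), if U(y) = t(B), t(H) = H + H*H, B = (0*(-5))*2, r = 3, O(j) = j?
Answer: 0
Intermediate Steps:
B = 0 (B = 0*2 = 0)
t(H) = H + H²
U(y) = 0 (U(y) = 0*(1 + 0) = 0*1 = 0)
(546 + 594)*(O(0)*U(r)) = (546 + 594)*(0*0) = 1140*0 = 0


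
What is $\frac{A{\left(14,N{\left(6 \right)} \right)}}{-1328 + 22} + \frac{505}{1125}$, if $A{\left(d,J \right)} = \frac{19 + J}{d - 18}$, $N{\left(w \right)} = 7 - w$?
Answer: $\frac{133031}{293850} \approx 0.45272$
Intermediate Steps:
$A{\left(d,J \right)} = \frac{19 + J}{-18 + d}$
$\frac{A{\left(14,N{\left(6 \right)} \right)}}{-1328 + 22} + \frac{505}{1125} = \frac{\frac{1}{-18 + 14} \left(19 + \left(7 - 6\right)\right)}{-1328 + 22} + \frac{505}{1125} = \frac{\frac{1}{-4} \left(19 + \left(7 - 6\right)\right)}{-1306} + 505 \cdot \frac{1}{1125} = - \frac{19 + 1}{4} \left(- \frac{1}{1306}\right) + \frac{101}{225} = \left(- \frac{1}{4}\right) 20 \left(- \frac{1}{1306}\right) + \frac{101}{225} = \left(-5\right) \left(- \frac{1}{1306}\right) + \frac{101}{225} = \frac{5}{1306} + \frac{101}{225} = \frac{133031}{293850}$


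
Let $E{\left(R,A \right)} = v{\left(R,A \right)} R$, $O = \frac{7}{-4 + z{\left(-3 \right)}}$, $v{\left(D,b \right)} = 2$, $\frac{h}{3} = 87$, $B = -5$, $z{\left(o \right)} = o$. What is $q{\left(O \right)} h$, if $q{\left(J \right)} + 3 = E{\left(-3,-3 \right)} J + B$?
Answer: $-522$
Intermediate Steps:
$h = 261$ ($h = 3 \cdot 87 = 261$)
$O = -1$ ($O = \frac{7}{-4 - 3} = \frac{7}{-7} = 7 \left(- \frac{1}{7}\right) = -1$)
$E{\left(R,A \right)} = 2 R$
$q{\left(J \right)} = -8 - 6 J$ ($q{\left(J \right)} = -3 + \left(2 \left(-3\right) J - 5\right) = -3 - \left(5 + 6 J\right) = -8 - 6 J$)
$q{\left(O \right)} h = \left(-8 - -6\right) 261 = \left(-8 + 6\right) 261 = \left(-2\right) 261 = -522$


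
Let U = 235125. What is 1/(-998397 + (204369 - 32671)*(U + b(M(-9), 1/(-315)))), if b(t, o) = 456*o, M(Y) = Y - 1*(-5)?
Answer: 105/4238770756469 ≈ 2.4771e-11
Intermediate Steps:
M(Y) = 5 + Y (M(Y) = Y + 5 = 5 + Y)
1/(-998397 + (204369 - 32671)*(U + b(M(-9), 1/(-315)))) = 1/(-998397 + (204369 - 32671)*(235125 + 456/(-315))) = 1/(-998397 + 171698*(235125 + 456*(-1/315))) = 1/(-998397 + 171698*(235125 - 152/105)) = 1/(-998397 + 171698*(24687973/105)) = 1/(-998397 + 4238875588154/105) = 1/(4238770756469/105) = 105/4238770756469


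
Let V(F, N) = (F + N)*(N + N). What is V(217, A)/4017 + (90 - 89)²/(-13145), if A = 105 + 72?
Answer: 611136001/17601155 ≈ 34.721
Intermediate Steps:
A = 177
V(F, N) = 2*N*(F + N) (V(F, N) = (F + N)*(2*N) = 2*N*(F + N))
V(217, A)/4017 + (90 - 89)²/(-13145) = (2*177*(217 + 177))/4017 + (90 - 89)²/(-13145) = (2*177*394)*(1/4017) + 1²*(-1/13145) = 139476*(1/4017) + 1*(-1/13145) = 46492/1339 - 1/13145 = 611136001/17601155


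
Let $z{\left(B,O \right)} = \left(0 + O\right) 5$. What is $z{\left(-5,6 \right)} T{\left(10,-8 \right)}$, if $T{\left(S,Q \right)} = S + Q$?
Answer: $60$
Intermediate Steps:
$T{\left(S,Q \right)} = Q + S$
$z{\left(B,O \right)} = 5 O$ ($z{\left(B,O \right)} = O 5 = 5 O$)
$z{\left(-5,6 \right)} T{\left(10,-8 \right)} = 5 \cdot 6 \left(-8 + 10\right) = 30 \cdot 2 = 60$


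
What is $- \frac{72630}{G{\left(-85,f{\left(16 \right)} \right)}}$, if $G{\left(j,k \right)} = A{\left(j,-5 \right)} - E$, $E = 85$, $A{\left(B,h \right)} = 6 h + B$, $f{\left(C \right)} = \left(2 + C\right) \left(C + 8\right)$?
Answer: $\frac{7263}{20} \approx 363.15$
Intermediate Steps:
$f{\left(C \right)} = \left(2 + C\right) \left(8 + C\right)$
$A{\left(B,h \right)} = B + 6 h$
$G{\left(j,k \right)} = -115 + j$ ($G{\left(j,k \right)} = \left(j + 6 \left(-5\right)\right) - 85 = \left(j - 30\right) - 85 = \left(-30 + j\right) - 85 = -115 + j$)
$- \frac{72630}{G{\left(-85,f{\left(16 \right)} \right)}} = - \frac{72630}{-115 - 85} = - \frac{72630}{-200} = \left(-72630\right) \left(- \frac{1}{200}\right) = \frac{7263}{20}$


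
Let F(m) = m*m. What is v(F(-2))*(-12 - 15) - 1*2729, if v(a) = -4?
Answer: -2621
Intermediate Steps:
F(m) = m²
v(F(-2))*(-12 - 15) - 1*2729 = -4*(-12 - 15) - 1*2729 = -4*(-27) - 2729 = 108 - 2729 = -2621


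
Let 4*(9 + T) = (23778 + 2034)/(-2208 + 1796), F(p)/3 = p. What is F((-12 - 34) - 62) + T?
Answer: -143649/412 ≈ -348.66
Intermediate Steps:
F(p) = 3*p
T = -10161/412 (T = -9 + ((23778 + 2034)/(-2208 + 1796))/4 = -9 + (25812/(-412))/4 = -9 + (25812*(-1/412))/4 = -9 + (1/4)*(-6453/103) = -9 - 6453/412 = -10161/412 ≈ -24.663)
F((-12 - 34) - 62) + T = 3*((-12 - 34) - 62) - 10161/412 = 3*(-46 - 62) - 10161/412 = 3*(-108) - 10161/412 = -324 - 10161/412 = -143649/412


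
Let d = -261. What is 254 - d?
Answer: 515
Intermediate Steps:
254 - d = 254 - 1*(-261) = 254 + 261 = 515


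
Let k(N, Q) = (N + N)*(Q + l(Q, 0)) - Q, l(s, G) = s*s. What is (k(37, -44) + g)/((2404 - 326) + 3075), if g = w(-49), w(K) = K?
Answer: 140003/5153 ≈ 27.169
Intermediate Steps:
g = -49
l(s, G) = s**2
k(N, Q) = -Q + 2*N*(Q + Q**2) (k(N, Q) = (N + N)*(Q + Q**2) - Q = (2*N)*(Q + Q**2) - Q = 2*N*(Q + Q**2) - Q = -Q + 2*N*(Q + Q**2))
(k(37, -44) + g)/((2404 - 326) + 3075) = (-44*(-1 + 2*37 + 2*37*(-44)) - 49)/((2404 - 326) + 3075) = (-44*(-1 + 74 - 3256) - 49)/(2078 + 3075) = (-44*(-3183) - 49)/5153 = (140052 - 49)*(1/5153) = 140003*(1/5153) = 140003/5153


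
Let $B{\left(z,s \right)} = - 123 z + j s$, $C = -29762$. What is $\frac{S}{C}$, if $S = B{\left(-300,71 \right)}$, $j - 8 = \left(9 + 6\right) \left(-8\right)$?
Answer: $- \frac{14474}{14881} \approx -0.97265$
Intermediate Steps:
$j = -112$ ($j = 8 + \left(9 + 6\right) \left(-8\right) = 8 + 15 \left(-8\right) = 8 - 120 = -112$)
$B{\left(z,s \right)} = - 123 z - 112 s$
$S = 28948$ ($S = \left(-123\right) \left(-300\right) - 7952 = 36900 - 7952 = 28948$)
$\frac{S}{C} = \frac{28948}{-29762} = 28948 \left(- \frac{1}{29762}\right) = - \frac{14474}{14881}$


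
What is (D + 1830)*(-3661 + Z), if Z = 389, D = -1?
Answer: -5984488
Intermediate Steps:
(D + 1830)*(-3661 + Z) = (-1 + 1830)*(-3661 + 389) = 1829*(-3272) = -5984488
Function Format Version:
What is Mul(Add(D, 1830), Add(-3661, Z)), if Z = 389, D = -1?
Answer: -5984488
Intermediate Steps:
Mul(Add(D, 1830), Add(-3661, Z)) = Mul(Add(-1, 1830), Add(-3661, 389)) = Mul(1829, -3272) = -5984488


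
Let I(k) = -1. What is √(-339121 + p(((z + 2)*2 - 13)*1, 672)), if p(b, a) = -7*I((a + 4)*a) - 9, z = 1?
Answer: I*√339123 ≈ 582.34*I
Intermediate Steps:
p(b, a) = -2 (p(b, a) = -7*(-1) - 9 = 7 - 9 = -2)
√(-339121 + p(((z + 2)*2 - 13)*1, 672)) = √(-339121 - 2) = √(-339123) = I*√339123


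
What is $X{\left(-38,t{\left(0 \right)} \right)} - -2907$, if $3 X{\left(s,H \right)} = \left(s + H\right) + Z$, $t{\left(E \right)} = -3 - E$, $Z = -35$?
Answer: $\frac{8645}{3} \approx 2881.7$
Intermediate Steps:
$X{\left(s,H \right)} = - \frac{35}{3} + \frac{H}{3} + \frac{s}{3}$ ($X{\left(s,H \right)} = \frac{\left(s + H\right) - 35}{3} = \frac{\left(H + s\right) - 35}{3} = \frac{-35 + H + s}{3} = - \frac{35}{3} + \frac{H}{3} + \frac{s}{3}$)
$X{\left(-38,t{\left(0 \right)} \right)} - -2907 = \left(- \frac{35}{3} + \frac{-3 - 0}{3} + \frac{1}{3} \left(-38\right)\right) - -2907 = \left(- \frac{35}{3} + \frac{-3 + 0}{3} - \frac{38}{3}\right) + 2907 = \left(- \frac{35}{3} + \frac{1}{3} \left(-3\right) - \frac{38}{3}\right) + 2907 = \left(- \frac{35}{3} - 1 - \frac{38}{3}\right) + 2907 = - \frac{76}{3} + 2907 = \frac{8645}{3}$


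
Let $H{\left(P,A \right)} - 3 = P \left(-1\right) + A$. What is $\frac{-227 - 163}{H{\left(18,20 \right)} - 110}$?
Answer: $\frac{26}{7} \approx 3.7143$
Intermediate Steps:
$H{\left(P,A \right)} = 3 + A - P$ ($H{\left(P,A \right)} = 3 + \left(P \left(-1\right) + A\right) = 3 + \left(- P + A\right) = 3 + \left(A - P\right) = 3 + A - P$)
$\frac{-227 - 163}{H{\left(18,20 \right)} - 110} = \frac{-227 - 163}{\left(3 + 20 - 18\right) - 110} = - \frac{390}{\left(3 + 20 - 18\right) - 110} = - \frac{390}{5 - 110} = - \frac{390}{-105} = \left(-390\right) \left(- \frac{1}{105}\right) = \frac{26}{7}$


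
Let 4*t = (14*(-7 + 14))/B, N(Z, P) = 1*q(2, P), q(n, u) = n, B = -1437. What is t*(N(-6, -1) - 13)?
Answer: 539/2874 ≈ 0.18754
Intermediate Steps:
N(Z, P) = 2 (N(Z, P) = 1*2 = 2)
t = -49/2874 (t = ((14*(-7 + 14))/(-1437))/4 = ((14*7)*(-1/1437))/4 = (98*(-1/1437))/4 = (1/4)*(-98/1437) = -49/2874 ≈ -0.017049)
t*(N(-6, -1) - 13) = -49*(2 - 13)/2874 = -49/2874*(-11) = 539/2874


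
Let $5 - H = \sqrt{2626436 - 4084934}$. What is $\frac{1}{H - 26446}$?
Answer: $\frac{i}{\sqrt{1458498} - 26441 i} \approx -3.7741 \cdot 10^{-5} + 1.7238 \cdot 10^{-6} i$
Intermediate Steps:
$H = 5 - i \sqrt{1458498}$ ($H = 5 - \sqrt{2626436 - 4084934} = 5 - \sqrt{-1458498} = 5 - i \sqrt{1458498} \approx 5.0 - 1207.7 i$)
$\frac{1}{H - 26446} = \frac{1}{\left(5 - i \sqrt{1458498}\right) - 26446} = \frac{1}{-26441 - i \sqrt{1458498}}$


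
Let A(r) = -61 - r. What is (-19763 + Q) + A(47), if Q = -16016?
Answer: -35887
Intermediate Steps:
(-19763 + Q) + A(47) = (-19763 - 16016) + (-61 - 1*47) = -35779 + (-61 - 47) = -35779 - 108 = -35887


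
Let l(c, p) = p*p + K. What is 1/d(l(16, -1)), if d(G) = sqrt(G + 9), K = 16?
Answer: sqrt(26)/26 ≈ 0.19612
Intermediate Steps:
l(c, p) = 16 + p**2 (l(c, p) = p*p + 16 = p**2 + 16 = 16 + p**2)
d(G) = sqrt(9 + G)
1/d(l(16, -1)) = 1/(sqrt(9 + (16 + (-1)**2))) = 1/(sqrt(9 + (16 + 1))) = 1/(sqrt(9 + 17)) = 1/(sqrt(26)) = sqrt(26)/26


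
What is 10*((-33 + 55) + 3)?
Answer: 250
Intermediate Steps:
10*((-33 + 55) + 3) = 10*(22 + 3) = 10*25 = 250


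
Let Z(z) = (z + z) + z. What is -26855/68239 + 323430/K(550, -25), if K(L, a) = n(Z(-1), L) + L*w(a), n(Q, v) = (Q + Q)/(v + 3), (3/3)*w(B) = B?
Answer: -6204603680095/259436352842 ≈ -23.916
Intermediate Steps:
w(B) = B
Z(z) = 3*z (Z(z) = 2*z + z = 3*z)
n(Q, v) = 2*Q/(3 + v) (n(Q, v) = (2*Q)/(3 + v) = 2*Q/(3 + v))
K(L, a) = -6/(3 + L) + L*a (K(L, a) = 2*(3*(-1))/(3 + L) + L*a = 2*(-3)/(3 + L) + L*a = -6/(3 + L) + L*a)
-26855/68239 + 323430/K(550, -25) = -26855/68239 + 323430/(((-6 + 550*(-25)*(3 + 550))/(3 + 550))) = -26855*1/68239 + 323430/(((-6 + 550*(-25)*553)/553)) = -26855/68239 + 323430/(((-6 - 7603750)/553)) = -26855/68239 + 323430/(((1/553)*(-7603756))) = -26855/68239 + 323430/(-7603756/553) = -26855/68239 + 323430*(-553/7603756) = -26855/68239 - 89428395/3801878 = -6204603680095/259436352842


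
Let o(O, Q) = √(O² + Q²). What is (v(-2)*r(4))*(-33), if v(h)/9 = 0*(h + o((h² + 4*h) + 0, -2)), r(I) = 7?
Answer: 0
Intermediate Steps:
v(h) = 0 (v(h) = 9*(0*(h + √(((h² + 4*h) + 0)² + (-2)²))) = 9*(0*(h + √((h² + 4*h)² + 4))) = 9*(0*(h + √(4 + (h² + 4*h)²))) = 9*0 = 0)
(v(-2)*r(4))*(-33) = (0*7)*(-33) = 0*(-33) = 0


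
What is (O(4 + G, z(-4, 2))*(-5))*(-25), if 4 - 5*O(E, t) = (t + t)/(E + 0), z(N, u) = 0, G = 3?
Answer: 100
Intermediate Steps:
O(E, t) = 4/5 - 2*t/(5*E) (O(E, t) = 4/5 - (t + t)/(5*(E + 0)) = 4/5 - 2*t/(5*E))
(O(4 + G, z(-4, 2))*(-5))*(-25) = ((2*(-1*0 + 2*(4 + 3))/(5*(4 + 3)))*(-5))*(-25) = (((2/5)*(0 + 2*7)/7)*(-5))*(-25) = (((2/5)*(1/7)*(0 + 14))*(-5))*(-25) = (((2/5)*(1/7)*14)*(-5))*(-25) = ((4/5)*(-5))*(-25) = -4*(-25) = 100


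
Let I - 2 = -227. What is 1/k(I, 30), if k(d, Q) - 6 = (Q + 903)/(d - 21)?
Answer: 82/181 ≈ 0.45304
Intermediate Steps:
I = -225 (I = 2 - 227 = -225)
k(d, Q) = 6 + (903 + Q)/(-21 + d) (k(d, Q) = 6 + (Q + 903)/(d - 21) = 6 + (903 + Q)/(-21 + d))
1/k(I, 30) = 1/((777 + 30 + 6*(-225))/(-21 - 225)) = 1/((777 + 30 - 1350)/(-246)) = 1/(-1/246*(-543)) = 1/(181/82) = 82/181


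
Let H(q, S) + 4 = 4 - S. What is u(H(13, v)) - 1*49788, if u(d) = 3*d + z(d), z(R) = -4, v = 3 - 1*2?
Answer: -49795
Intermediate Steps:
v = 1 (v = 3 - 2 = 1)
H(q, S) = -S (H(q, S) = -4 + (4 - S) = -S)
u(d) = -4 + 3*d (u(d) = 3*d - 4 = -4 + 3*d)
u(H(13, v)) - 1*49788 = (-4 + 3*(-1*1)) - 1*49788 = (-4 + 3*(-1)) - 49788 = (-4 - 3) - 49788 = -7 - 49788 = -49795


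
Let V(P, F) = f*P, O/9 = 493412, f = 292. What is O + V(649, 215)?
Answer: 4630216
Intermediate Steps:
O = 4440708 (O = 9*493412 = 4440708)
V(P, F) = 292*P
O + V(649, 215) = 4440708 + 292*649 = 4440708 + 189508 = 4630216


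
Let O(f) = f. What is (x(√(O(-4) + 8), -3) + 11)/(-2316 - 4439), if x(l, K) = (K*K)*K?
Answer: 16/6755 ≈ 0.0023686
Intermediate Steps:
x(l, K) = K³ (x(l, K) = K²*K = K³)
(x(√(O(-4) + 8), -3) + 11)/(-2316 - 4439) = ((-3)³ + 11)/(-2316 - 4439) = (-27 + 11)/(-6755) = -16*(-1/6755) = 16/6755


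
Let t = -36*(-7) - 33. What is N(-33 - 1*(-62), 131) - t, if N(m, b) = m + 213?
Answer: 23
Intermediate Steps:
N(m, b) = 213 + m
t = 219 (t = 252 - 33 = 219)
N(-33 - 1*(-62), 131) - t = (213 + (-33 - 1*(-62))) - 1*219 = (213 + (-33 + 62)) - 219 = (213 + 29) - 219 = 242 - 219 = 23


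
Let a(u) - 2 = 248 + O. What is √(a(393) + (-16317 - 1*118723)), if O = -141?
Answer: I*√134931 ≈ 367.33*I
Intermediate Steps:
a(u) = 109 (a(u) = 2 + (248 - 141) = 2 + 107 = 109)
√(a(393) + (-16317 - 1*118723)) = √(109 + (-16317 - 1*118723)) = √(109 + (-16317 - 118723)) = √(109 - 135040) = √(-134931) = I*√134931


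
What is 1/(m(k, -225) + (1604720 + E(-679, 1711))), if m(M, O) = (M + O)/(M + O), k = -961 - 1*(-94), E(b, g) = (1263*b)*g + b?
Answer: -1/1465710205 ≈ -6.8226e-10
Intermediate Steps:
E(b, g) = b + 1263*b*g (E(b, g) = 1263*b*g + b = b + 1263*b*g)
k = -867 (k = -961 + 94 = -867)
m(M, O) = 1
1/(m(k, -225) + (1604720 + E(-679, 1711))) = 1/(1 + (1604720 - 679*(1 + 1263*1711))) = 1/(1 + (1604720 - 679*(1 + 2160993))) = 1/(1 + (1604720 - 679*2160994)) = 1/(1 + (1604720 - 1467314926)) = 1/(1 - 1465710206) = 1/(-1465710205) = -1/1465710205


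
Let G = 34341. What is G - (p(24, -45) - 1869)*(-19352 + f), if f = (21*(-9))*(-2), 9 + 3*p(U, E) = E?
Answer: -35769597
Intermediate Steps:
p(U, E) = -3 + E/3
f = 378 (f = -189*(-2) = 378)
G - (p(24, -45) - 1869)*(-19352 + f) = 34341 - ((-3 + (⅓)*(-45)) - 1869)*(-19352 + 378) = 34341 - ((-3 - 15) - 1869)*(-18974) = 34341 - (-18 - 1869)*(-18974) = 34341 - (-1887)*(-18974) = 34341 - 1*35803938 = 34341 - 35803938 = -35769597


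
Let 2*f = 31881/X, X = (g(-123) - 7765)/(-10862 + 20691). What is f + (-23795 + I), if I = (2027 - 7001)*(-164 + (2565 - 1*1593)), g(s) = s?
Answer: -64092366061/15776 ≈ -4.0626e+6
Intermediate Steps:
X = -7888/9829 (X = (-123 - 7765)/(-10862 + 20691) = -7888/9829 ≈ -0.80252)
I = -4018992 (I = -4974*(-164 + (2565 - 1593)) = -4974*(-164 + 972) = -4974*808 = -4018992)
f = -313358349/15776 (f = (31881/(-7888/9829))/2 = (31881*(-9829/7888))/2 = (½)*(-313358349/7888) = -313358349/15776 ≈ -19863.)
f + (-23795 + I) = -313358349/15776 + (-23795 - 4018992) = -313358349/15776 - 4042787 = -64092366061/15776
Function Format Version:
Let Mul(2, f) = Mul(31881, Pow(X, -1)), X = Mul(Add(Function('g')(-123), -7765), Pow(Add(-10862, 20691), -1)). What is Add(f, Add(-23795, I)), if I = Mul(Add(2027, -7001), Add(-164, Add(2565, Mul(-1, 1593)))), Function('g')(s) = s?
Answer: Rational(-64092366061, 15776) ≈ -4.0626e+6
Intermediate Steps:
X = Rational(-7888, 9829) (X = Mul(Add(-123, -7765), Pow(Add(-10862, 20691), -1)) = Mul(-7888, Pow(9829, -1)) = Mul(-7888, Rational(1, 9829)) = Rational(-7888, 9829) ≈ -0.80252)
I = -4018992 (I = Mul(-4974, Add(-164, Add(2565, -1593))) = Mul(-4974, Add(-164, 972)) = Mul(-4974, 808) = -4018992)
f = Rational(-313358349, 15776) (f = Mul(Rational(1, 2), Mul(31881, Pow(Rational(-7888, 9829), -1))) = Mul(Rational(1, 2), Mul(31881, Rational(-9829, 7888))) = Mul(Rational(1, 2), Rational(-313358349, 7888)) = Rational(-313358349, 15776) ≈ -19863.)
Add(f, Add(-23795, I)) = Add(Rational(-313358349, 15776), Add(-23795, -4018992)) = Add(Rational(-313358349, 15776), -4042787) = Rational(-64092366061, 15776)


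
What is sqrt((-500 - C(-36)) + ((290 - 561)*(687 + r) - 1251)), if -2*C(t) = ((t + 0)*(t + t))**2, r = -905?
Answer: sqrt(3416559) ≈ 1848.4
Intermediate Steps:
C(t) = -2*t**4 (C(t) = -(t + 0)**2*(t + t)**2/2 = -4*t**4/2 = -2*t**4)
sqrt((-500 - C(-36)) + ((290 - 561)*(687 + r) - 1251)) = sqrt((-500 - (-2)*(-36)**4) + ((290 - 561)*(687 - 905) - 1251)) = sqrt((-500 - (-2)*1679616) + (-271*(-218) - 1251)) = sqrt((-500 - 1*(-3359232)) + (59078 - 1251)) = sqrt((-500 + 3359232) + 57827) = sqrt(3358732 + 57827) = sqrt(3416559)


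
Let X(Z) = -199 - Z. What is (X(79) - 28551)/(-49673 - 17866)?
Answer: 28829/67539 ≈ 0.42685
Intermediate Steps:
(X(79) - 28551)/(-49673 - 17866) = ((-199 - 1*79) - 28551)/(-49673 - 17866) = ((-199 - 79) - 28551)/(-67539) = (-278 - 28551)*(-1/67539) = -28829*(-1/67539) = 28829/67539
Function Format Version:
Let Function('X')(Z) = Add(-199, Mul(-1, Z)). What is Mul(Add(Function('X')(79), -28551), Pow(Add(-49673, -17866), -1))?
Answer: Rational(28829, 67539) ≈ 0.42685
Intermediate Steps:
Mul(Add(Function('X')(79), -28551), Pow(Add(-49673, -17866), -1)) = Mul(Add(Add(-199, Mul(-1, 79)), -28551), Pow(Add(-49673, -17866), -1)) = Mul(Add(Add(-199, -79), -28551), Pow(-67539, -1)) = Mul(Add(-278, -28551), Rational(-1, 67539)) = Mul(-28829, Rational(-1, 67539)) = Rational(28829, 67539)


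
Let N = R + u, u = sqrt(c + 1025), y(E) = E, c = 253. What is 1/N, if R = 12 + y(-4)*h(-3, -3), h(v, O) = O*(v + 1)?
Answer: 2/189 + sqrt(142)/378 ≈ 0.042107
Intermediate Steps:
h(v, O) = O*(1 + v)
u = 3*sqrt(142) (u = sqrt(253 + 1025) = sqrt(1278) = 3*sqrt(142) ≈ 35.749)
R = -12 (R = 12 - (-12)*(1 - 3) = 12 - (-12)*(-2) = 12 - 4*6 = 12 - 24 = -12)
N = -12 + 3*sqrt(142) ≈ 23.749
1/N = 1/(-12 + 3*sqrt(142))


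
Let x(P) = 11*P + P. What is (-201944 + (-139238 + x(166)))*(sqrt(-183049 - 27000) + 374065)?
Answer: -126879107350 - 339190*I*sqrt(210049) ≈ -1.2688e+11 - 1.5545e+8*I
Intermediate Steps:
x(P) = 12*P
(-201944 + (-139238 + x(166)))*(sqrt(-183049 - 27000) + 374065) = (-201944 + (-139238 + 12*166))*(sqrt(-183049 - 27000) + 374065) = (-201944 + (-139238 + 1992))*(sqrt(-210049) + 374065) = (-201944 - 137246)*(I*sqrt(210049) + 374065) = -339190*(374065 + I*sqrt(210049)) = -126879107350 - 339190*I*sqrt(210049)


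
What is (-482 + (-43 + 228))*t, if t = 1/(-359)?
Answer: 297/359 ≈ 0.82730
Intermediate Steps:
t = -1/359 ≈ -0.0027855
(-482 + (-43 + 228))*t = (-482 + (-43 + 228))*(-1/359) = (-482 + 185)*(-1/359) = -297*(-1/359) = 297/359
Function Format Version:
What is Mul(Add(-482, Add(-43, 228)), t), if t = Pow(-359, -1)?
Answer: Rational(297, 359) ≈ 0.82730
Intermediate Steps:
t = Rational(-1, 359) ≈ -0.0027855
Mul(Add(-482, Add(-43, 228)), t) = Mul(Add(-482, Add(-43, 228)), Rational(-1, 359)) = Mul(Add(-482, 185), Rational(-1, 359)) = Mul(-297, Rational(-1, 359)) = Rational(297, 359)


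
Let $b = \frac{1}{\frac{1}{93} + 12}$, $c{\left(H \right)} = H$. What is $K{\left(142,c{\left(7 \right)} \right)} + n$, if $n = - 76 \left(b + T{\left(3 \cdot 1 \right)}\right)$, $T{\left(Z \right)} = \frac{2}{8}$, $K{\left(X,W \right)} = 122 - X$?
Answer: $- \frac{50631}{1117} \approx -45.328$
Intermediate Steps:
$T{\left(Z \right)} = \frac{1}{4}$ ($T{\left(Z \right)} = 2 \cdot \frac{1}{8} = \frac{1}{4}$)
$b = \frac{93}{1117}$ ($b = \frac{1}{\frac{1}{93} + 12} = \frac{1}{\frac{1117}{93}} = \frac{93}{1117} \approx 0.083259$)
$n = - \frac{28291}{1117}$ ($n = - 76 \left(\frac{93}{1117} + \frac{1}{4}\right) = \left(-76\right) \frac{1489}{4468} = - \frac{28291}{1117} \approx -25.328$)
$K{\left(142,c{\left(7 \right)} \right)} + n = \left(122 - 142\right) - \frac{28291}{1117} = -20 - \frac{28291}{1117} = - \frac{50631}{1117}$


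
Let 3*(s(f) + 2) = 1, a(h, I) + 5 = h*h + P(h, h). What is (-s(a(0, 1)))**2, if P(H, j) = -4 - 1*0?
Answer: 25/9 ≈ 2.7778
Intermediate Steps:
P(H, j) = -4 (P(H, j) = -4 + 0 = -4)
a(h, I) = -9 + h**2 (a(h, I) = -5 + (h*h - 4) = -5 + (h**2 - 4) = -5 + (-4 + h**2) = -9 + h**2)
s(f) = -5/3 (s(f) = -2 + (1/3)*1 = -2 + 1/3 = -5/3)
(-s(a(0, 1)))**2 = (-1*(-5/3))**2 = (5/3)**2 = 25/9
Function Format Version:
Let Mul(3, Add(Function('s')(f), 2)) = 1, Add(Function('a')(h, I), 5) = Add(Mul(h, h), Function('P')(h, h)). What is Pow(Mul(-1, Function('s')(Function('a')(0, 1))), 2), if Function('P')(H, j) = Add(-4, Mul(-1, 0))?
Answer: Rational(25, 9) ≈ 2.7778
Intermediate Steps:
Function('P')(H, j) = -4 (Function('P')(H, j) = Add(-4, 0) = -4)
Function('a')(h, I) = Add(-9, Pow(h, 2)) (Function('a')(h, I) = Add(-5, Add(Mul(h, h), -4)) = Add(-5, Add(Pow(h, 2), -4)) = Add(-5, Add(-4, Pow(h, 2))) = Add(-9, Pow(h, 2)))
Function('s')(f) = Rational(-5, 3) (Function('s')(f) = Add(-2, Mul(Rational(1, 3), 1)) = Add(-2, Rational(1, 3)) = Rational(-5, 3))
Pow(Mul(-1, Function('s')(Function('a')(0, 1))), 2) = Pow(Mul(-1, Rational(-5, 3)), 2) = Pow(Rational(5, 3), 2) = Rational(25, 9)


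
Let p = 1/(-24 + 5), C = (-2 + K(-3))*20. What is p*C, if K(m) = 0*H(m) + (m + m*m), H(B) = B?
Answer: -80/19 ≈ -4.2105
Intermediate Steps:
K(m) = m + m**2 (K(m) = 0*m + (m + m*m) = 0 + (m + m**2) = m + m**2)
C = 80 (C = (-2 - 3*(1 - 3))*20 = (-2 - 3*(-2))*20 = (-2 + 6)*20 = 4*20 = 80)
p = -1/19 (p = 1/(-19) = -1/19 ≈ -0.052632)
p*C = -1/19*80 = -80/19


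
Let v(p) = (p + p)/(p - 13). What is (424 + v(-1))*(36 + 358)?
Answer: 1169786/7 ≈ 1.6711e+5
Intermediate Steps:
v(p) = 2*p/(-13 + p) (v(p) = (2*p)/(-13 + p) = 2*p/(-13 + p))
(424 + v(-1))*(36 + 358) = (424 + 2*(-1)/(-13 - 1))*(36 + 358) = (424 + 2*(-1)/(-14))*394 = (424 + 2*(-1)*(-1/14))*394 = (424 + ⅐)*394 = (2969/7)*394 = 1169786/7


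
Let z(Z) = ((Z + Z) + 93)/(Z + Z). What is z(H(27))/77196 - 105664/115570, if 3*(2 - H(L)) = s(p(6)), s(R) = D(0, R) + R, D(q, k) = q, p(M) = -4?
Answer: -282257/308784 ≈ -0.91409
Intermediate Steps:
s(R) = R (s(R) = 0 + R = R)
H(L) = 10/3 (H(L) = 2 - ⅓*(-4) = 2 + 4/3 = 10/3)
z(Z) = (93 + 2*Z)/(2*Z) (z(Z) = (2*Z + 93)/((2*Z)) = (93 + 2*Z)*(1/(2*Z)) = (93 + 2*Z)/(2*Z))
z(H(27))/77196 - 105664/115570 = ((93/2 + 10/3)/(10/3))/77196 - 105664/115570 = ((3/10)*(299/6))*(1/77196) - 105664*1/115570 = (299/20)*(1/77196) - 32/35 = 299/1543920 - 32/35 = -282257/308784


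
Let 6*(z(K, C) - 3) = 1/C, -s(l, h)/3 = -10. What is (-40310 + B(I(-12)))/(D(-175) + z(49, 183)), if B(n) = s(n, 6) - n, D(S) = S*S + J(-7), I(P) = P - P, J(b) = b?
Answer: -44227440/33621859 ≈ -1.3154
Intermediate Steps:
I(P) = 0
s(l, h) = 30 (s(l, h) = -3*(-10) = 30)
D(S) = -7 + S² (D(S) = S*S - 7 = S² - 7 = -7 + S²)
z(K, C) = 3 + 1/(6*C)
B(n) = 30 - n
(-40310 + B(I(-12)))/(D(-175) + z(49, 183)) = (-40310 + (30 - 1*0))/((-7 + (-175)²) + (3 + (⅙)/183)) = (-40310 + (30 + 0))/((-7 + 30625) + (3 + (⅙)*(1/183))) = (-40310 + 30)/(30618 + (3 + 1/1098)) = -40280/(30618 + 3295/1098) = -40280/33621859/1098 = -40280*1098/33621859 = -44227440/33621859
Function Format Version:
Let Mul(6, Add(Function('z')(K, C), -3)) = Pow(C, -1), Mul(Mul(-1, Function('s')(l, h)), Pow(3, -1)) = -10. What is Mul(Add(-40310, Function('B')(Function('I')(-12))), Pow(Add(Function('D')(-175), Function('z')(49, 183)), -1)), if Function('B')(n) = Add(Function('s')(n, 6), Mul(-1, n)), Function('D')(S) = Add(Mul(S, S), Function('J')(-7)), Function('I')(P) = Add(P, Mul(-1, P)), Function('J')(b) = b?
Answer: Rational(-44227440, 33621859) ≈ -1.3154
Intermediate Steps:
Function('I')(P) = 0
Function('s')(l, h) = 30 (Function('s')(l, h) = Mul(-3, -10) = 30)
Function('D')(S) = Add(-7, Pow(S, 2)) (Function('D')(S) = Add(Mul(S, S), -7) = Add(Pow(S, 2), -7) = Add(-7, Pow(S, 2)))
Function('z')(K, C) = Add(3, Mul(Rational(1, 6), Pow(C, -1)))
Function('B')(n) = Add(30, Mul(-1, n))
Mul(Add(-40310, Function('B')(Function('I')(-12))), Pow(Add(Function('D')(-175), Function('z')(49, 183)), -1)) = Mul(Add(-40310, Add(30, Mul(-1, 0))), Pow(Add(Add(-7, Pow(-175, 2)), Add(3, Mul(Rational(1, 6), Pow(183, -1)))), -1)) = Mul(Add(-40310, Add(30, 0)), Pow(Add(Add(-7, 30625), Add(3, Mul(Rational(1, 6), Rational(1, 183)))), -1)) = Mul(Add(-40310, 30), Pow(Add(30618, Add(3, Rational(1, 1098))), -1)) = Mul(-40280, Pow(Add(30618, Rational(3295, 1098)), -1)) = Mul(-40280, Pow(Rational(33621859, 1098), -1)) = Mul(-40280, Rational(1098, 33621859)) = Rational(-44227440, 33621859)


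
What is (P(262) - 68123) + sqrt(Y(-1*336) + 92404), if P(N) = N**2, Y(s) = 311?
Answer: 521 + sqrt(92715) ≈ 825.49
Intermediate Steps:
(P(262) - 68123) + sqrt(Y(-1*336) + 92404) = (262**2 - 68123) + sqrt(311 + 92404) = (68644 - 68123) + sqrt(92715) = 521 + sqrt(92715)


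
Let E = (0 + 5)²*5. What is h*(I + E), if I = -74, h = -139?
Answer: -7089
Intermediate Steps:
E = 125 (E = 5²*5 = 25*5 = 125)
h*(I + E) = -139*(-74 + 125) = -139*51 = -7089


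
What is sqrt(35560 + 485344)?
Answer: 2*sqrt(130226) ≈ 721.74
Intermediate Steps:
sqrt(35560 + 485344) = sqrt(520904) = 2*sqrt(130226)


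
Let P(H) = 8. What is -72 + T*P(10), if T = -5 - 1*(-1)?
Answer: -104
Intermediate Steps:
T = -4 (T = -5 + 1 = -4)
-72 + T*P(10) = -72 - 4*8 = -72 - 32 = -104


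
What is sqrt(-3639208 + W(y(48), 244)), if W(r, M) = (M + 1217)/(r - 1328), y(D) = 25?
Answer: I*sqrt(6178681998955)/1303 ≈ 1907.7*I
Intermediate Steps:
W(r, M) = (1217 + M)/(-1328 + r)
sqrt(-3639208 + W(y(48), 244)) = sqrt(-3639208 + (1217 + 244)/(-1328 + 25)) = sqrt(-3639208 + 1461/(-1303)) = sqrt(-3639208 - 1/1303*1461) = sqrt(-3639208 - 1461/1303) = sqrt(-4741889485/1303) = I*sqrt(6178681998955)/1303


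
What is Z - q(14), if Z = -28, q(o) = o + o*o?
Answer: -238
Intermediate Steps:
q(o) = o + o**2
Z - q(14) = -28 - 14*(1 + 14) = -28 - 14*15 = -28 - 1*210 = -28 - 210 = -238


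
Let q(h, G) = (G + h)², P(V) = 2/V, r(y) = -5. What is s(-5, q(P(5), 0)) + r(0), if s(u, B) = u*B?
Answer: -29/5 ≈ -5.8000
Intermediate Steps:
s(u, B) = B*u
s(-5, q(P(5), 0)) + r(0) = (0 + 2/5)²*(-5) - 5 = (0 + 2*(⅕))²*(-5) - 5 = (0 + ⅖)²*(-5) - 5 = (⅖)²*(-5) - 5 = (4/25)*(-5) - 5 = -⅘ - 5 = -29/5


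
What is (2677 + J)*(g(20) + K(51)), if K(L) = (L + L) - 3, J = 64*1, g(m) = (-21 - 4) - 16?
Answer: 158978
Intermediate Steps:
g(m) = -41 (g(m) = -25 - 16 = -41)
J = 64
K(L) = -3 + 2*L (K(L) = 2*L - 3 = -3 + 2*L)
(2677 + J)*(g(20) + K(51)) = (2677 + 64)*(-41 + (-3 + 2*51)) = 2741*(-41 + (-3 + 102)) = 2741*(-41 + 99) = 2741*58 = 158978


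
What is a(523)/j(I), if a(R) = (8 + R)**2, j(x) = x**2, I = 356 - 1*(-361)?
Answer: 31329/57121 ≈ 0.54847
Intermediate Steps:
I = 717 (I = 356 + 361 = 717)
a(523)/j(I) = (8 + 523)**2/(717**2) = 531**2/514089 = 281961*(1/514089) = 31329/57121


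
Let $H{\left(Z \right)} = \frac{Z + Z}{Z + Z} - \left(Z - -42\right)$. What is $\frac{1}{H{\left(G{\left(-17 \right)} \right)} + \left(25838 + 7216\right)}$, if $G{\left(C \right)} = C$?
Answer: $\frac{1}{33030} \approx 3.0275 \cdot 10^{-5}$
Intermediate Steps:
$H{\left(Z \right)} = -41 - Z$ ($H{\left(Z \right)} = \frac{2 Z}{2 Z} - \left(Z + 42\right) = 2 Z \frac{1}{2 Z} - \left(42 + Z\right) = 1 - \left(42 + Z\right) = -41 - Z$)
$\frac{1}{H{\left(G{\left(-17 \right)} \right)} + \left(25838 + 7216\right)} = \frac{1}{\left(-41 - -17\right) + \left(25838 + 7216\right)} = \frac{1}{\left(-41 + 17\right) + 33054} = \frac{1}{-24 + 33054} = \frac{1}{33030}$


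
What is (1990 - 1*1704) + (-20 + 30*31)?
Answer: 1196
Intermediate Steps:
(1990 - 1*1704) + (-20 + 30*31) = (1990 - 1704) + (-20 + 930) = 286 + 910 = 1196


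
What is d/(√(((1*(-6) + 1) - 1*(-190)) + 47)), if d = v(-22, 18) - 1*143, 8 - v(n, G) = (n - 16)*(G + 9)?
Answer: 891*√58/116 ≈ 58.497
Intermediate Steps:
v(n, G) = 8 - (-16 + n)*(9 + G) (v(n, G) = 8 - (n - 16)*(G + 9) = 8 - (-16 + n)*(9 + G))
d = 891 (d = (152 - 9*(-22) + 16*18 - 1*18*(-22)) - 1*143 = (152 + 198 + 288 + 396) - 143 = 1034 - 143 = 891)
d/(√(((1*(-6) + 1) - 1*(-190)) + 47)) = 891/(√(((1*(-6) + 1) - 1*(-190)) + 47)) = 891/(√(((-6 + 1) + 190) + 47)) = 891/(√((-5 + 190) + 47)) = 891/(√(185 + 47)) = 891/(√232) = 891/((2*√58)) = 891*(√58/116) = 891*√58/116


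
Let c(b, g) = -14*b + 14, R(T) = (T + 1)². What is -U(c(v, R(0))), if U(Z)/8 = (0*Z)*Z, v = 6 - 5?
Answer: 0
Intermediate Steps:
v = 1
R(T) = (1 + T)²
c(b, g) = 14 - 14*b
U(Z) = 0 (U(Z) = 8*((0*Z)*Z) = 8*(0*Z) = 8*0 = 0)
-U(c(v, R(0))) = -1*0 = 0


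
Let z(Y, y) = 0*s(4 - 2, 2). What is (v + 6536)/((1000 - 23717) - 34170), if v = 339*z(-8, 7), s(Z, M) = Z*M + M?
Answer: -6536/56887 ≈ -0.11489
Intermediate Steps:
s(Z, M) = M + M*Z (s(Z, M) = M*Z + M = M + M*Z)
z(Y, y) = 0 (z(Y, y) = 0*(2*(1 + (4 - 2))) = 0*(2*(1 + 2)) = 0*(2*3) = 0*6 = 0)
v = 0 (v = 339*0 = 0)
(v + 6536)/((1000 - 23717) - 34170) = (0 + 6536)/((1000 - 23717) - 34170) = 6536/(-22717 - 34170) = 6536/(-56887) = 6536*(-1/56887) = -6536/56887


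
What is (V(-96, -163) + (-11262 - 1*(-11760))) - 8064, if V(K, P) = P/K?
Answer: -726173/96 ≈ -7564.3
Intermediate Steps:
(V(-96, -163) + (-11262 - 1*(-11760))) - 8064 = (-163/(-96) + (-11262 - 1*(-11760))) - 8064 = (-163*(-1/96) + (-11262 + 11760)) - 8064 = (163/96 + 498) - 8064 = 47971/96 - 8064 = -726173/96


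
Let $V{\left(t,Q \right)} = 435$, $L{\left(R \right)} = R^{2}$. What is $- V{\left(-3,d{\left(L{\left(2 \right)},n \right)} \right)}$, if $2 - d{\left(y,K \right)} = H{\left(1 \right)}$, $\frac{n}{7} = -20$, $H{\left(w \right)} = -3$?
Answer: $-435$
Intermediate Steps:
$n = -140$ ($n = 7 \left(-20\right) = -140$)
$d{\left(y,K \right)} = 5$ ($d{\left(y,K \right)} = 2 - -3 = 2 + 3 = 5$)
$- V{\left(-3,d{\left(L{\left(2 \right)},n \right)} \right)} = \left(-1\right) 435 = -435$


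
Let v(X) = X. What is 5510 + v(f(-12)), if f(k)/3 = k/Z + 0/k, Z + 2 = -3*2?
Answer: 11029/2 ≈ 5514.5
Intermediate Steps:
Z = -8 (Z = -2 - 3*2 = -2 - 6 = -8)
f(k) = -3*k/8 (f(k) = 3*(k/(-8) + 0/k) = 3*(k*(-1/8) + 0) = 3*(-k/8 + 0) = 3*(-k/8) = -3*k/8)
5510 + v(f(-12)) = 5510 - 3/8*(-12) = 5510 + 9/2 = 11029/2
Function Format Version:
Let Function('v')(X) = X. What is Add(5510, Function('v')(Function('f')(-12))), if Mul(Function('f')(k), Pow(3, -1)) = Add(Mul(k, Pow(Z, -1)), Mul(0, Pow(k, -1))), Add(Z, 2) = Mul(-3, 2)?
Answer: Rational(11029, 2) ≈ 5514.5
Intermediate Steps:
Z = -8 (Z = Add(-2, Mul(-3, 2)) = Add(-2, -6) = -8)
Function('f')(k) = Mul(Rational(-3, 8), k) (Function('f')(k) = Mul(3, Add(Mul(k, Pow(-8, -1)), Mul(0, Pow(k, -1)))) = Mul(3, Add(Mul(k, Rational(-1, 8)), 0)) = Mul(3, Add(Mul(Rational(-1, 8), k), 0)) = Mul(3, Mul(Rational(-1, 8), k)) = Mul(Rational(-3, 8), k))
Add(5510, Function('v')(Function('f')(-12))) = Add(5510, Mul(Rational(-3, 8), -12)) = Add(5510, Rational(9, 2)) = Rational(11029, 2)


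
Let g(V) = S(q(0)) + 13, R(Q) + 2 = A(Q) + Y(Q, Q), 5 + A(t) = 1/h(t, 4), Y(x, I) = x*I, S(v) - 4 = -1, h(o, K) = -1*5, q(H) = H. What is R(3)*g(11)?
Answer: 144/5 ≈ 28.800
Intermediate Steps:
h(o, K) = -5
S(v) = 3 (S(v) = 4 - 1 = 3)
Y(x, I) = I*x
A(t) = -26/5 (A(t) = -5 + 1/(-5) = -5 - 1/5 = -26/5)
R(Q) = -36/5 + Q**2 (R(Q) = -2 + (-26/5 + Q*Q) = -2 + (-26/5 + Q**2) = -36/5 + Q**2)
g(V) = 16 (g(V) = 3 + 13 = 16)
R(3)*g(11) = (-36/5 + 3**2)*16 = (-36/5 + 9)*16 = (9/5)*16 = 144/5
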